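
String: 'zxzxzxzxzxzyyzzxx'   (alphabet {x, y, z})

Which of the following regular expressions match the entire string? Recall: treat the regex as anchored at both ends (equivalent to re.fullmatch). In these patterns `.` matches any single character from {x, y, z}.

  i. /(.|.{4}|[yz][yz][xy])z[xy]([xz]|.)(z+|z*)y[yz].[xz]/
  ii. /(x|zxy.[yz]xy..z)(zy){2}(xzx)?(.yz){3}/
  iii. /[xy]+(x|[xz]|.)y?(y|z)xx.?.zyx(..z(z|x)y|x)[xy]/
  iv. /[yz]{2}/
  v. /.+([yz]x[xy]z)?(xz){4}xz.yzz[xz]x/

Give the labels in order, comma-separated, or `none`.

v

i → no match
ii → no match — must end with 'yz'
iii → no match
iv → no match
v → match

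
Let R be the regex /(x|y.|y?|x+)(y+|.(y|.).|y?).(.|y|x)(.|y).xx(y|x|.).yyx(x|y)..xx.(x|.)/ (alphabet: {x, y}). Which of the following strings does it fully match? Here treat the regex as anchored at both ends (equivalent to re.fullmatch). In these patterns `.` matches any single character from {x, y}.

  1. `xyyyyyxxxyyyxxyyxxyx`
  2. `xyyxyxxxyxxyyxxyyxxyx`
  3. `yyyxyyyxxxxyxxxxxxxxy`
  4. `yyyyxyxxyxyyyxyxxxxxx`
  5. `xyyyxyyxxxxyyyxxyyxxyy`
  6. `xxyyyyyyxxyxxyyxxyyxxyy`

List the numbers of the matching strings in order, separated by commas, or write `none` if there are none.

1, 5

1 → match
2 → no match
3 → no match
4 → no match
5 → match
6 → no match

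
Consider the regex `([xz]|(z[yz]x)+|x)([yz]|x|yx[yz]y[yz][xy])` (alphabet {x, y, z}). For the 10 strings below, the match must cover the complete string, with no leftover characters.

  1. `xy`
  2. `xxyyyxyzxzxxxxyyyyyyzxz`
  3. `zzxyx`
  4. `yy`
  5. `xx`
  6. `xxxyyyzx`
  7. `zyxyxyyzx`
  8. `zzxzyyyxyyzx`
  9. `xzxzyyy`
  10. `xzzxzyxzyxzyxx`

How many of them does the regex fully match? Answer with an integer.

1 → match
2 → no match
3 → no match
4 → no match
5 → match
6 → no match
7 → match
8 → no match
9 → no match
10 → no match
Total matched: 3

3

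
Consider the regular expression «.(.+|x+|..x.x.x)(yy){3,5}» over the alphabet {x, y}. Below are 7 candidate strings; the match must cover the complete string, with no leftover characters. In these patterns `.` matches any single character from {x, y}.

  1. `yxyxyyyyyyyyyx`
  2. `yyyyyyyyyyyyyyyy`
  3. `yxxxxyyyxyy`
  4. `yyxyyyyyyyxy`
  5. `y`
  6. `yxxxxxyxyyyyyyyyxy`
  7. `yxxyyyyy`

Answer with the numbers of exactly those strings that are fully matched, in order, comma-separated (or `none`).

2

1 → no match — must end with `yy`
2 → match
3 → no match
4 → no match — must end with `yy`
5 → no match — must end with `yy`
6 → no match — must end with `yy`
7 → no match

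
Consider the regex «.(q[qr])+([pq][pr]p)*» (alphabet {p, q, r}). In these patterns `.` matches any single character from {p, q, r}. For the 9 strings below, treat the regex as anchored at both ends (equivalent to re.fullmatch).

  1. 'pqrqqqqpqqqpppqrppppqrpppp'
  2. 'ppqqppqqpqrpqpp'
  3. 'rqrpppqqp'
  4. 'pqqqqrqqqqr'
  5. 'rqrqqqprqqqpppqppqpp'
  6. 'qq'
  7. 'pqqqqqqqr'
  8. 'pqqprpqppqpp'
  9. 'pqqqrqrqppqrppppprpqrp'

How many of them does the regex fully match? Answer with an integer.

1 → no match
2 → no match
3 → no match
4 → no match
5 → no match
6 → no match
7 → match
8 → match
9 → match
Total matched: 3

3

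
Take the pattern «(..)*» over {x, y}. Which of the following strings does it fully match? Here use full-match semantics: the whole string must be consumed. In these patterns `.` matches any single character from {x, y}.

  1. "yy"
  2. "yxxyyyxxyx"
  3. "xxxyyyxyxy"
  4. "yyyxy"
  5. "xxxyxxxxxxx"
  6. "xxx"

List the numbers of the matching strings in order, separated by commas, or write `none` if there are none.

1 → match
2 → match
3 → match
4 → no match
5 → no match
6 → no match

1, 2, 3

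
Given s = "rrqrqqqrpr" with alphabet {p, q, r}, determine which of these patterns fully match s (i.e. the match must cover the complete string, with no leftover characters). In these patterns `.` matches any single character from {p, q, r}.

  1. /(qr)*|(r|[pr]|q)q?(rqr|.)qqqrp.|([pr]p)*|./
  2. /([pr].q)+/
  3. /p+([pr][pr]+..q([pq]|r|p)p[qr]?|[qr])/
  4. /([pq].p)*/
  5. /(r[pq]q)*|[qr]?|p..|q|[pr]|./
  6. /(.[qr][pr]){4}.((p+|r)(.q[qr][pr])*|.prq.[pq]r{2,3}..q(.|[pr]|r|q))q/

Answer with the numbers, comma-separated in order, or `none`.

1

1 → match
2 → no match — must end with "q"
3 → no match — must start with "p"
4 → no match
5 → no match
6 → no match — must end with "q"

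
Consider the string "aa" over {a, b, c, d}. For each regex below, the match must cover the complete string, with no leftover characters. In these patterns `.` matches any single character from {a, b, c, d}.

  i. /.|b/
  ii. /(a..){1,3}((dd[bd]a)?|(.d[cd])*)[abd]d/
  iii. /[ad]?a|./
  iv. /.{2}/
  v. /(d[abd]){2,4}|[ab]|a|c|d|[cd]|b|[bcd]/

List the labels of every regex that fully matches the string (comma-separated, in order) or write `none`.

i → no match
ii → no match — must end with "d"
iii → match
iv → match
v → no match

iii, iv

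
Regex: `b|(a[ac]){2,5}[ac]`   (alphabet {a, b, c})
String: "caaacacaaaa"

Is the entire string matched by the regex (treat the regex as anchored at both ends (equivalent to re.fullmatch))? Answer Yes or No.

No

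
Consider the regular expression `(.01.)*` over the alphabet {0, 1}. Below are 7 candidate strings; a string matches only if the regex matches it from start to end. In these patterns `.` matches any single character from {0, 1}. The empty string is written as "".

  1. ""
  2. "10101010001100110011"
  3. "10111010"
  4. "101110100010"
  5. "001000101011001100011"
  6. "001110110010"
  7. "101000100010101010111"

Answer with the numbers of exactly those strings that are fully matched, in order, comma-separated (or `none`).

1 → match
2 → match
3 → match
4 → match
5 → no match
6 → match
7 → no match

1, 2, 3, 4, 6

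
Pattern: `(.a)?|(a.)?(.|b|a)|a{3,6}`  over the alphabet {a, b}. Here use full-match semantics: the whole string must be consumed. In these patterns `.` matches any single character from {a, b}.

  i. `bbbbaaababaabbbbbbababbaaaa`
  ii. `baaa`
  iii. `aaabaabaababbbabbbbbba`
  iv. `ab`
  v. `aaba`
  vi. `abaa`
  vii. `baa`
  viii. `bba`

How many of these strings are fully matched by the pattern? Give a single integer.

i → no match
ii → no match
iii → no match
iv → no match
v → no match
vi → no match
vii → no match
viii → no match
Total matched: 0

0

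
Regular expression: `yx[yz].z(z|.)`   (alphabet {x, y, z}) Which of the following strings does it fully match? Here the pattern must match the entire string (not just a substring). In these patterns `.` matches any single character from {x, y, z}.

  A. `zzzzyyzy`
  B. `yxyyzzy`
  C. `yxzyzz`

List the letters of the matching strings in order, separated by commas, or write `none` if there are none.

A → no match — must start with `yx`
B → no match
C → match

C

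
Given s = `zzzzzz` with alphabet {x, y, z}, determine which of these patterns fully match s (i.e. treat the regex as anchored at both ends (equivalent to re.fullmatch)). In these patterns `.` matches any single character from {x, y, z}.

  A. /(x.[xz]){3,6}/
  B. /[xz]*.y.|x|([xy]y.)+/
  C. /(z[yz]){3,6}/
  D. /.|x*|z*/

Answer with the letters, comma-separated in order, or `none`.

A → no match — must start with `x`
B → no match
C → match
D → match

C, D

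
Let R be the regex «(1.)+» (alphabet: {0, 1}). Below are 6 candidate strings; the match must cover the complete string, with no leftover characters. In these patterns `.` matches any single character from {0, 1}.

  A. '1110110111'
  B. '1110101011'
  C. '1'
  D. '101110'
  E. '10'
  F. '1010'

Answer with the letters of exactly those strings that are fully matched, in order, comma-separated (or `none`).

B, D, E, F

A → no match
B → match
C → no match
D → match
E → match
F → match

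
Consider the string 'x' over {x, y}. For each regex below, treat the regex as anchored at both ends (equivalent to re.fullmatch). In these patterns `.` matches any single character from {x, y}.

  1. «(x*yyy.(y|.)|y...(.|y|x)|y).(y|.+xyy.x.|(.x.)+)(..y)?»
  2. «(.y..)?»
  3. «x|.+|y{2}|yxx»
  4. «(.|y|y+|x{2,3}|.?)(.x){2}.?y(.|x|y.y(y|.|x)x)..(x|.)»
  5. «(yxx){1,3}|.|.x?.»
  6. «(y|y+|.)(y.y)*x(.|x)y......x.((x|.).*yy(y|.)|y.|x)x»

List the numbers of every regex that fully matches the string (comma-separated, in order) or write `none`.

3, 5

1 → no match
2 → no match
3 → match
4 → no match
5 → match
6 → no match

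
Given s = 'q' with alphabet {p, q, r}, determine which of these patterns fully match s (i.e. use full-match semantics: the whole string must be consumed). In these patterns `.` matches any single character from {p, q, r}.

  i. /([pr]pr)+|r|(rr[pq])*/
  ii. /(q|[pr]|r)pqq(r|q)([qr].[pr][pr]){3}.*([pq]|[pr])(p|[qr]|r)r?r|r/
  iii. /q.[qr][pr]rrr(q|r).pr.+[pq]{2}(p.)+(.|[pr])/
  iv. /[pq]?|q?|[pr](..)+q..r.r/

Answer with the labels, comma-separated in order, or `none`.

iv

i → no match
ii → no match — must end with 'r'
iii → no match
iv → match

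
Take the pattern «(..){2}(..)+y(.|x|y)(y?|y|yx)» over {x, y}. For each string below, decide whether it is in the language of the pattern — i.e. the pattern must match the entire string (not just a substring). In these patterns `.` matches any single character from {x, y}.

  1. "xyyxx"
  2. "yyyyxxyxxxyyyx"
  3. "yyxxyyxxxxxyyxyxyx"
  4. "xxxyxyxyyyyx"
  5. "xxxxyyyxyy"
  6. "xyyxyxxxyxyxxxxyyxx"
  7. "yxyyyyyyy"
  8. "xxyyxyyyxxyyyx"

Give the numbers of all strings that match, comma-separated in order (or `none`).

1 → no match
2 → match
3 → match
4 → match
5 → match
6 → no match
7 → match
8 → match

2, 3, 4, 5, 7, 8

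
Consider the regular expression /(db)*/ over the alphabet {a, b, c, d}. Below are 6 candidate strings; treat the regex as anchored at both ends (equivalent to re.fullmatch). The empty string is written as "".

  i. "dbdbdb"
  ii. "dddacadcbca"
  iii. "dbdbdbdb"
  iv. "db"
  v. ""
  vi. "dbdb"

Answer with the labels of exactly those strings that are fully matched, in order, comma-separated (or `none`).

i. "dbdbdb" → match
ii. "dddacadcbca" → no match
iii. "dbdbdbdb" → match
iv. "db" → match
v. "" → match
vi. "dbdb" → match

i, iii, iv, v, vi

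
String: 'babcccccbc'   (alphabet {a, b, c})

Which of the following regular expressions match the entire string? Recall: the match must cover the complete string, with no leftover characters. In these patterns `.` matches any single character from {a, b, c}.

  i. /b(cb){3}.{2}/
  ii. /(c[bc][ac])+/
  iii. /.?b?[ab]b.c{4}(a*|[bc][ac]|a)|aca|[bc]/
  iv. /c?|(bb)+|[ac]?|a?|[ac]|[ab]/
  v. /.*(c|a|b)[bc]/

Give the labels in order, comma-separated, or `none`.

iii, v

i → no match — must start with 'bcb'
ii → no match — must start with 'c'
iii → match
iv → no match
v → match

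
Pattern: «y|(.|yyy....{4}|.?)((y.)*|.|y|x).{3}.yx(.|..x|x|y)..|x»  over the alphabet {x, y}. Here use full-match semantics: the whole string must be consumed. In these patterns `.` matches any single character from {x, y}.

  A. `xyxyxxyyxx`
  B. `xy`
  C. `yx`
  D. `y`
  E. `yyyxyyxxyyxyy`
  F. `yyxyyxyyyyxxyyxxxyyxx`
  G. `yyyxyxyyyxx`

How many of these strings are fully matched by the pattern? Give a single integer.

A → no match
B → no match
C → no match
D → match
E → no match
F → no match
G → no match
Total matched: 1

1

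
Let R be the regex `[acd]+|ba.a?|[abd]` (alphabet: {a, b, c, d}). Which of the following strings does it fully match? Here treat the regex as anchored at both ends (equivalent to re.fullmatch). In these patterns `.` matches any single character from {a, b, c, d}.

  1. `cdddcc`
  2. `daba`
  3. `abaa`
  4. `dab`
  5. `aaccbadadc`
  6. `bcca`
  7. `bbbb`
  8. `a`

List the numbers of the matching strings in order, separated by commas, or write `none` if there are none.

1, 8

1 → match
2 → no match
3 → no match
4 → no match
5 → no match
6 → no match
7 → no match
8 → match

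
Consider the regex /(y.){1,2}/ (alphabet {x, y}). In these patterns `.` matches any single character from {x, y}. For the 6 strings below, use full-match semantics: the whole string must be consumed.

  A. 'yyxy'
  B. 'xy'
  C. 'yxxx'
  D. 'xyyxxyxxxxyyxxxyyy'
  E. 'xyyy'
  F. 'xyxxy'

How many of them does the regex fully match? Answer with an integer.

A → no match
B → no match — must start with 'y'
C → no match
D → no match — must start with 'y'
E → no match — must start with 'y'
F → no match — must start with 'y'
Total matched: 0

0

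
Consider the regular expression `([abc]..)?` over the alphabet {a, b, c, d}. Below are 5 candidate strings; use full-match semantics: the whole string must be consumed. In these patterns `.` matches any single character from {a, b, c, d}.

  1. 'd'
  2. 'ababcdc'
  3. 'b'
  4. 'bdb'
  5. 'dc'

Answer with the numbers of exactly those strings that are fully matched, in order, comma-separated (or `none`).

1 → no match
2 → no match
3 → no match
4 → match
5 → no match

4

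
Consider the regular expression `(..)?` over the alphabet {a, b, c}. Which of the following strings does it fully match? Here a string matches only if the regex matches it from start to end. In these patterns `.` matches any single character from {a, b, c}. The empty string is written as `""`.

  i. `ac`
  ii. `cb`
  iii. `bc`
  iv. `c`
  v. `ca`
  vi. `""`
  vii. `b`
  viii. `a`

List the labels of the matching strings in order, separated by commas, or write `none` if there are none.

i, ii, iii, v, vi

i → match
ii → match
iii → match
iv → no match
v → match
vi → match
vii → no match
viii → no match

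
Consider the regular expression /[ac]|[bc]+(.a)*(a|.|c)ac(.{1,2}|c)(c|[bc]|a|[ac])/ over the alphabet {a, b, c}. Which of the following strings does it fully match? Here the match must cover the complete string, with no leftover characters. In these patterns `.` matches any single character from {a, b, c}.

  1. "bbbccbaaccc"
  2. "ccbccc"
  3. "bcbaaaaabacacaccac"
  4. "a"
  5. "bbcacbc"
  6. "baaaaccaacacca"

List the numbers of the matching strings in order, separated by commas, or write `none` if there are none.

1, 3, 4, 5

1 → match
2 → no match
3 → match
4 → match
5 → match
6 → no match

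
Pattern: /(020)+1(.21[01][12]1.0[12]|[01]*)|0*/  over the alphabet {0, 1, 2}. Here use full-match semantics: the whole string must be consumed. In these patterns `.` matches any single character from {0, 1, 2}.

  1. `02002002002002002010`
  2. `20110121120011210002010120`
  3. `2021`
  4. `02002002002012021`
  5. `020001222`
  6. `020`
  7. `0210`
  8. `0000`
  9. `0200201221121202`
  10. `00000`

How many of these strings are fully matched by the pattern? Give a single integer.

1 → match
2 → no match
3. `2021` → no match
4 → no match
5. `020001222` → no match
6. `020` → no match
7. `0210` → no match
8. `0000` → match
9 → match
10. `00000` → match
Total matched: 4

4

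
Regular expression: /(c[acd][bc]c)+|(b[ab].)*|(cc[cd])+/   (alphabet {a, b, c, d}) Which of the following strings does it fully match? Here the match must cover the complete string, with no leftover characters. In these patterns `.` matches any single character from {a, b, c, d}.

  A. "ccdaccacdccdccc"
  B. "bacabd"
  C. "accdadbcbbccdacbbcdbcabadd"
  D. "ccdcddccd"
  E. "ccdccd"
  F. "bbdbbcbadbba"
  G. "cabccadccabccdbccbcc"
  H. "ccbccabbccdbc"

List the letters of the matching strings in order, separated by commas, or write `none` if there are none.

E, F

A → no match
B → no match
C → no match
D → no match
E → match
F → match
G → no match
H → no match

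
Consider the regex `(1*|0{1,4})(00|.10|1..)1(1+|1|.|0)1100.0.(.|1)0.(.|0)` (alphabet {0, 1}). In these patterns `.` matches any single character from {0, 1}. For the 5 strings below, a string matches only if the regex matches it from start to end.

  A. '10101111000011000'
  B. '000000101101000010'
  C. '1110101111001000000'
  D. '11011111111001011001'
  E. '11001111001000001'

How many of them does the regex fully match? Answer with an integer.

4

A → match
B → no match
C → match
D → match
E → match
Total matched: 4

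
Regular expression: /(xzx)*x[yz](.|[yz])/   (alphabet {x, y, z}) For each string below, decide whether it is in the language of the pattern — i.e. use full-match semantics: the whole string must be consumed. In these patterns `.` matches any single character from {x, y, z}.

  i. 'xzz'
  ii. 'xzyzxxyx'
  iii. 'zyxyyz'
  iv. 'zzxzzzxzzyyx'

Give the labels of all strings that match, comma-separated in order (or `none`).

i → match
ii → no match
iii → no match
iv → no match

i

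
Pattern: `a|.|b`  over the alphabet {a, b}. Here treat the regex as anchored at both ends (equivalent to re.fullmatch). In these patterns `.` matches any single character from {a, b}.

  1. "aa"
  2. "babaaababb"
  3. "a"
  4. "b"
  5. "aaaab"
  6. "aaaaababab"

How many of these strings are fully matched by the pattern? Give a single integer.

2

1. "aa" → no match
2. "babaaababb" → no match
3. "a" → match
4. "b" → match
5. "aaaab" → no match
6. "aaaaababab" → no match
Total matched: 2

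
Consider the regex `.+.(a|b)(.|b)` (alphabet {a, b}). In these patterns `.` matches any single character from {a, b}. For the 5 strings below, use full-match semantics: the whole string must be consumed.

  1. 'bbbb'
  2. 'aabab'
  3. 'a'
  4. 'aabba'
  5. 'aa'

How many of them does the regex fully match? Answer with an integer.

3

1 → match
2 → match
3 → no match
4 → match
5 → no match
Total matched: 3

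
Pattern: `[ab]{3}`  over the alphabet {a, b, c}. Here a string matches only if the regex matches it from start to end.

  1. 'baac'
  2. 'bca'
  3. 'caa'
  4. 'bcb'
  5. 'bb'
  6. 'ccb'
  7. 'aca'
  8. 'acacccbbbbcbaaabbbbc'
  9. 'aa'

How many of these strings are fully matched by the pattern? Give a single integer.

0

1 → no match
2 → no match
3 → no match
4 → no match
5 → no match
6 → no match
7 → no match
8 → no match
9 → no match
Total matched: 0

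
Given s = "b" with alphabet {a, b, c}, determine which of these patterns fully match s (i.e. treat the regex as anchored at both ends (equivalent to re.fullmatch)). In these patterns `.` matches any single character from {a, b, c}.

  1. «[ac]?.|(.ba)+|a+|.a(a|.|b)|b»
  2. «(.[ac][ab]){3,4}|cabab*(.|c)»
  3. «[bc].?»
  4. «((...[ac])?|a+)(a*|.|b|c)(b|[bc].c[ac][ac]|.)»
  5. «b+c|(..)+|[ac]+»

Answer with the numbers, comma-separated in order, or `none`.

1, 3, 4

1 → match
2 → no match
3 → match
4 → match
5 → no match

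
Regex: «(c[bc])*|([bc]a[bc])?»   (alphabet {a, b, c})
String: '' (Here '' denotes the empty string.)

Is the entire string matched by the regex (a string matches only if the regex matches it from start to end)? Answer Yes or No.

Yes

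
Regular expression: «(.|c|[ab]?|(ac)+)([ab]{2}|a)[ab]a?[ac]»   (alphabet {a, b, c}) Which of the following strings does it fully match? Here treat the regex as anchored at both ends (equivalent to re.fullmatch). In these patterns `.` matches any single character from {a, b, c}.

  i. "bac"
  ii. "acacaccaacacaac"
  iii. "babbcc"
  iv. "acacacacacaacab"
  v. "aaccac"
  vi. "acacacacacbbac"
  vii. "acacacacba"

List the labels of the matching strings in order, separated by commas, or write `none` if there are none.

i. "bac" → no match
ii → no match
iii. "babbcc" → no match
iv → no match
v. "aaccac" → no match
vi → match
vii. "acacacacba" → no match

vi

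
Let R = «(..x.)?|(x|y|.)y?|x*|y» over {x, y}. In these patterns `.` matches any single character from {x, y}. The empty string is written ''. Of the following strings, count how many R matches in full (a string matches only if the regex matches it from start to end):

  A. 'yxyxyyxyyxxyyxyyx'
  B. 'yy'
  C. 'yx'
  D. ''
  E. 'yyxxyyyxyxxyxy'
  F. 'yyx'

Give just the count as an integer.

2

A → no match
B → match
C → no match
D → match
E → no match
F → no match
Total matched: 2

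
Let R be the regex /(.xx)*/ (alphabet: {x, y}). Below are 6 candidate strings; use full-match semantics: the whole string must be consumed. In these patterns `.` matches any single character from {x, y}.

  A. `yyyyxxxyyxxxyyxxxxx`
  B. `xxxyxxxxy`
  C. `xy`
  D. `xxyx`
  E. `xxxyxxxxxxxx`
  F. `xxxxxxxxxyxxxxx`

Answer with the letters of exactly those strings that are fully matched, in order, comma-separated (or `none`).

E, F

A → no match
B → no match
C → no match
D → no match
E → match
F → match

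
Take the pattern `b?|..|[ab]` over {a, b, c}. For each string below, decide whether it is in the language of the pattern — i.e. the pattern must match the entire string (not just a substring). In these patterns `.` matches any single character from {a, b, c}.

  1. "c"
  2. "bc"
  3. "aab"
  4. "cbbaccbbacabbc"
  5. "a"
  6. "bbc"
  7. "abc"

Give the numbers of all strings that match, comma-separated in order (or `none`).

2, 5

1. "c" → no match
2. "bc" → match
3. "aab" → no match
4 → no match
5. "a" → match
6. "bbc" → no match
7. "abc" → no match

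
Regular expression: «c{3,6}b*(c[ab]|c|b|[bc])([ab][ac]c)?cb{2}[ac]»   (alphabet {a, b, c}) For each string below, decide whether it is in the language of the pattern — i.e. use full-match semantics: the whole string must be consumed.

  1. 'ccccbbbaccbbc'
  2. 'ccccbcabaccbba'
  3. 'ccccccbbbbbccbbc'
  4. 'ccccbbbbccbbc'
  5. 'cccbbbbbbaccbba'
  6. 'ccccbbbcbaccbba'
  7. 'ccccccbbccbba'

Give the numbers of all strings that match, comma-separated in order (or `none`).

1, 2, 3, 4, 5, 6, 7

1 → match
2 → match
3 → match
4 → match
5 → match
6 → match
7 → match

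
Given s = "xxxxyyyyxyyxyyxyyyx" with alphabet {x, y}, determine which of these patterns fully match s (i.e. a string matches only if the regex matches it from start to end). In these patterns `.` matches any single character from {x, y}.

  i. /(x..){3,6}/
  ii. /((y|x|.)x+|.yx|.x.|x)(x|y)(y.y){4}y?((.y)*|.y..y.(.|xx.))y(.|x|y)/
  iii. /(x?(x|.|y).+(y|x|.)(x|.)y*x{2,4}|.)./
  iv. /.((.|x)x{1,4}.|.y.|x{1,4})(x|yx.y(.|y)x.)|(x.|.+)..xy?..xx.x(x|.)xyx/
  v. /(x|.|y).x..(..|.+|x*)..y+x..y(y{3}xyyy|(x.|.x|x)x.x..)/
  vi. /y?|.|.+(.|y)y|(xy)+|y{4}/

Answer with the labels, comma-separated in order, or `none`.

i → no match
ii → match
iii → no match
iv → no match
v → no match
vi → no match

ii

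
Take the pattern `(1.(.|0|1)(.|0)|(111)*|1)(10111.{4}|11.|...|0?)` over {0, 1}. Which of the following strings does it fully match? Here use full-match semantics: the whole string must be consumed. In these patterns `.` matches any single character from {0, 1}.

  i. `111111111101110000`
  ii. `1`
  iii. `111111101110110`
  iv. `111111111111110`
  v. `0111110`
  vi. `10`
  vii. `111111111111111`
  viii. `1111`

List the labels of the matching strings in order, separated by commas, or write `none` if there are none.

i, ii, iii, iv, vi, vii, viii

i → match
ii → match
iii → match
iv → match
v → no match
vi → match
vii → match
viii → match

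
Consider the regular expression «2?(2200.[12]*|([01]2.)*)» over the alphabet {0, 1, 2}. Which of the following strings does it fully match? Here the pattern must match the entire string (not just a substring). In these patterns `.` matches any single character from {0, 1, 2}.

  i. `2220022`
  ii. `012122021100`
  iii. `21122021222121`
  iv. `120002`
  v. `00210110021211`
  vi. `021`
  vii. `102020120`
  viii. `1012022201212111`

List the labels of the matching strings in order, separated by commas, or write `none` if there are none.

i, vi

i. `2220022` → match
ii. `012122021100` → no match
iii → no match
iv. `120002` → no match
v → no match
vi. `021` → match
vii. `102020120` → no match
viii → no match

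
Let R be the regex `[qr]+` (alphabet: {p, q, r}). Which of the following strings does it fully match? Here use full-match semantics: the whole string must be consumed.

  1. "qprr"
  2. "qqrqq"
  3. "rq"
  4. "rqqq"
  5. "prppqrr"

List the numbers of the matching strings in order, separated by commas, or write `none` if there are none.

1 → no match
2 → match
3 → match
4 → match
5 → no match

2, 3, 4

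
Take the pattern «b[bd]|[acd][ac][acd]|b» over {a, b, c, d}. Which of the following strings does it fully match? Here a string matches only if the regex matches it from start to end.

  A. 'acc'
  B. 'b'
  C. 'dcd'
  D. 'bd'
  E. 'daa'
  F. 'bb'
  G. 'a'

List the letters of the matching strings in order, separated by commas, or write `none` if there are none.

A → match
B → match
C → match
D → match
E → match
F → match
G → no match

A, B, C, D, E, F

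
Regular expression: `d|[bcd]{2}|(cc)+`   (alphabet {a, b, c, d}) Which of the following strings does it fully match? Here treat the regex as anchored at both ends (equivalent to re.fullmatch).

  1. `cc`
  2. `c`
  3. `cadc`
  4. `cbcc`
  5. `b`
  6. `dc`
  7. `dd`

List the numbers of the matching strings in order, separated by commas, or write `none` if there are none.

1, 6, 7

1 → match
2 → no match
3 → no match
4 → no match
5 → no match
6 → match
7 → match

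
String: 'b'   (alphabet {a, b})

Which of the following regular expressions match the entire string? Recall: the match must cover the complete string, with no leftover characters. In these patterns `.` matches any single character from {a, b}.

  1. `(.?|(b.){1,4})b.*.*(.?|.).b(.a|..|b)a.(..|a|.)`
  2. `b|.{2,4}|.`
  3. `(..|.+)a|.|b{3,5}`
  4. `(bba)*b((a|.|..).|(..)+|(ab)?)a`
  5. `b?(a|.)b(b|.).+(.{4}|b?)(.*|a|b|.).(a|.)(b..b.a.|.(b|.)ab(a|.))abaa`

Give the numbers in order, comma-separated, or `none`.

2, 3

1 → no match
2 → match
3 → match
4 → no match — must end with 'a'
5 → no match — must end with 'abaa'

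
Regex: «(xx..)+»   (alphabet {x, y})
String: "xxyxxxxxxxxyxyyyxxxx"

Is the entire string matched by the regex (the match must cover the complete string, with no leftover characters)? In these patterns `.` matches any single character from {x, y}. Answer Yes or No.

No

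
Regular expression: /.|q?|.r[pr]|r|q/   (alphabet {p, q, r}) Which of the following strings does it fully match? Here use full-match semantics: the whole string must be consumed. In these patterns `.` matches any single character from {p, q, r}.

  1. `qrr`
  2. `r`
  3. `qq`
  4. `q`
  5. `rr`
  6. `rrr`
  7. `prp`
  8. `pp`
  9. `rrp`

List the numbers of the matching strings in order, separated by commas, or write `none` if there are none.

1 → match
2 → match
3 → no match
4 → match
5 → no match
6 → match
7 → match
8 → no match
9 → match

1, 2, 4, 6, 7, 9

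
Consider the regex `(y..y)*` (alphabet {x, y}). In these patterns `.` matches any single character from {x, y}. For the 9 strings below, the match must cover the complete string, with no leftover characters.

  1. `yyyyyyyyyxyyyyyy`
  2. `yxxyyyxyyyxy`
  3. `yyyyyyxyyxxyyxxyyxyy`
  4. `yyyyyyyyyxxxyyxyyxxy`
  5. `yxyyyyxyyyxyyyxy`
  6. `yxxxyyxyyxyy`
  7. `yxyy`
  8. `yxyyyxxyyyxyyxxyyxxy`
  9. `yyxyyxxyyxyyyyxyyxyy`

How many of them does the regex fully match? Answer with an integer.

7

1 → match
2 → match
3 → match
4 → no match
5 → match
6 → no match
7 → match
8 → match
9 → match
Total matched: 7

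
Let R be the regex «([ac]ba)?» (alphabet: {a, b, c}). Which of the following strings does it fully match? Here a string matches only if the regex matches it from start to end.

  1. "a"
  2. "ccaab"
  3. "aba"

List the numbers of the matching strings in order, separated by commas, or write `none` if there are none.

3

1 → no match
2 → no match
3 → match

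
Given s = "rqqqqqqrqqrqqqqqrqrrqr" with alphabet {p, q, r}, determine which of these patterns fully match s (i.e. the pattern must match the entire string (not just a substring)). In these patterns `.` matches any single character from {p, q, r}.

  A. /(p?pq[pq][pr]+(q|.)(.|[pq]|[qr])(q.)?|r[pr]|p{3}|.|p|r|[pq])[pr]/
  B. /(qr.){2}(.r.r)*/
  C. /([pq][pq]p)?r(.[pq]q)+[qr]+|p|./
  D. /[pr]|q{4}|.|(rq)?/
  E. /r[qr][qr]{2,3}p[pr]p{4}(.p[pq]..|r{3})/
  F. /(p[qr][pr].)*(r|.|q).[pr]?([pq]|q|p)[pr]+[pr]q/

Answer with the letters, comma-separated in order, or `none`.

A → no match
B → no match — must start with "qr"
C → match
D → no match
E → no match
F → no match — must end with "q"

C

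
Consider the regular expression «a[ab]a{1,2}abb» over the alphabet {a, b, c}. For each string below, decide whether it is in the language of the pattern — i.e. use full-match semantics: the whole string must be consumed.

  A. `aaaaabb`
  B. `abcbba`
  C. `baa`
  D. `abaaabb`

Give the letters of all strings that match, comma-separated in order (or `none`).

A → match
B → no match — must end with `aabb`
C → no match — must start with `a`
D → match

A, D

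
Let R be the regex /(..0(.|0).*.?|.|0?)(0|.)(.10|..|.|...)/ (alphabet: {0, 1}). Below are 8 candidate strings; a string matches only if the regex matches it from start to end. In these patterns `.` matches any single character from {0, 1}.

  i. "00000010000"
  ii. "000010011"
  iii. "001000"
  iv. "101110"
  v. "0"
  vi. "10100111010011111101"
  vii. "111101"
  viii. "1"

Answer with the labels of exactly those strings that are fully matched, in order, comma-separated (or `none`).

i, ii

i → match
ii → match
iii → no match
iv → no match
v → no match
vi → no match
vii → no match
viii → no match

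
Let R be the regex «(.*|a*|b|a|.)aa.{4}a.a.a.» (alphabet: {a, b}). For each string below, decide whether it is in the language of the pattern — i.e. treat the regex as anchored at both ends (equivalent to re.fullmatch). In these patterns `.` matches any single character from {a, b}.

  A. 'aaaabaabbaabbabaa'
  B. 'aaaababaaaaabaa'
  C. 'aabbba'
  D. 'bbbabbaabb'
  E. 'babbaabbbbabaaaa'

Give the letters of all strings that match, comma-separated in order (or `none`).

E

A → no match
B → no match
C → no match
D → no match
E → match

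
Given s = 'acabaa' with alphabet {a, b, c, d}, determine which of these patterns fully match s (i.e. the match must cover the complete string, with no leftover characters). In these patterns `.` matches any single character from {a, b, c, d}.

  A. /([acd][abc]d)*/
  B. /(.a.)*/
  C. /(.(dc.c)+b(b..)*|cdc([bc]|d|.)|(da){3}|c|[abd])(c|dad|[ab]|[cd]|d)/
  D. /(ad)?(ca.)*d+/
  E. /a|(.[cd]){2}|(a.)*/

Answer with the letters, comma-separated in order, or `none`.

A → no match
B → no match
C → no match
D → no match — must end with 'd'
E → match

E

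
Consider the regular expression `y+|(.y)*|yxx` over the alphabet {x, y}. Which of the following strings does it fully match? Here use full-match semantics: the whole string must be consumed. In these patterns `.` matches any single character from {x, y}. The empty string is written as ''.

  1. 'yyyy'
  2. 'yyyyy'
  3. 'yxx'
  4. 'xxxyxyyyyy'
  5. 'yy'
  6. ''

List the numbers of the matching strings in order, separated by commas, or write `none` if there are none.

1, 2, 3, 5, 6

1 → match
2 → match
3 → match
4 → no match
5 → match
6 → match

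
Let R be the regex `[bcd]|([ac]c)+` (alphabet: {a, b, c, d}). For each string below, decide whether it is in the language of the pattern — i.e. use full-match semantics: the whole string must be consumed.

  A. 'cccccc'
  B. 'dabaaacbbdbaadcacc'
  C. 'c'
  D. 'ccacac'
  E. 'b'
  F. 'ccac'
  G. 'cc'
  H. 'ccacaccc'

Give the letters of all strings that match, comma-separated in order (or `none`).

A, C, D, E, F, G, H

A → match
B → no match
C → match
D → match
E → match
F → match
G → match
H → match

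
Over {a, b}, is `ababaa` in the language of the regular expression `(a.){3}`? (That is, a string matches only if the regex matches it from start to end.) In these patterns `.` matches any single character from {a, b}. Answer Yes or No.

Yes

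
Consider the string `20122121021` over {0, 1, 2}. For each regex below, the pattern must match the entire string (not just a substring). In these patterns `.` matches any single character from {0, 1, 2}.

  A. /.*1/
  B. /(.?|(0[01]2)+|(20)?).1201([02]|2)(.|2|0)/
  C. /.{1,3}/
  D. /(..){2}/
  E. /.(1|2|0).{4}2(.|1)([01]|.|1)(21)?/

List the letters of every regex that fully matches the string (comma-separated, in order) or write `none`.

A, E

A → match
B → no match
C → no match
D → no match
E → match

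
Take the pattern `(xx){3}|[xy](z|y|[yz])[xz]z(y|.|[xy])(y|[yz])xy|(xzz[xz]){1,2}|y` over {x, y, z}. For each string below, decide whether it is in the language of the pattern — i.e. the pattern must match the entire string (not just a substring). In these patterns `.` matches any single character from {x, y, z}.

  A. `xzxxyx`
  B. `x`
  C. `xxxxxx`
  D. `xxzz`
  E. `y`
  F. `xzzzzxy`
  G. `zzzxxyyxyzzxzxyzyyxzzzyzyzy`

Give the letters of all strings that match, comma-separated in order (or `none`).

C, E

A → no match
B → no match
C → match
D → no match
E → match
F → no match
G → no match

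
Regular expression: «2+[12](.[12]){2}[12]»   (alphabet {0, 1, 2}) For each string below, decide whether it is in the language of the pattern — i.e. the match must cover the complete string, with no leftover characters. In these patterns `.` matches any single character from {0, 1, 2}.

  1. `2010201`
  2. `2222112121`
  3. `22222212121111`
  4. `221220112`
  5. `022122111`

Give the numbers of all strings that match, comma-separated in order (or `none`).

1 → no match
2 → match
3 → no match
4 → no match
5 → no match — must start with `2`

2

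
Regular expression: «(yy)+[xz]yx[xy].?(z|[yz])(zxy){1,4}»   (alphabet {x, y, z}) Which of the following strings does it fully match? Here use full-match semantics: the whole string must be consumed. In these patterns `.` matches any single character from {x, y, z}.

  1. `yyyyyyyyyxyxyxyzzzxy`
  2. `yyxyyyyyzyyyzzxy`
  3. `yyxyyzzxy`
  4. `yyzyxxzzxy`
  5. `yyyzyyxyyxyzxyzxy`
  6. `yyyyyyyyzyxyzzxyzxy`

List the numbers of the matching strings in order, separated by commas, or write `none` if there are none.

1 → no match
2 → no match
3 → no match
4 → match
5 → no match
6 → match

4, 6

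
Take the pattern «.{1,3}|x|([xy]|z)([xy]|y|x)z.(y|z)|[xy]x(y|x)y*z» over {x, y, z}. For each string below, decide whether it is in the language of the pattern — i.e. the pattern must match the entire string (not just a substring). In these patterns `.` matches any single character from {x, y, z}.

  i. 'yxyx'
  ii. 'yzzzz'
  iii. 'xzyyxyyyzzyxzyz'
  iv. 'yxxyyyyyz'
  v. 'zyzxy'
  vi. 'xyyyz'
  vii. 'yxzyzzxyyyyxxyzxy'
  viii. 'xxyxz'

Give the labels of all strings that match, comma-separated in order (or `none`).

i → no match
ii → no match
iii → no match
iv → match
v → match
vi → no match
vii → no match
viii → no match

iv, v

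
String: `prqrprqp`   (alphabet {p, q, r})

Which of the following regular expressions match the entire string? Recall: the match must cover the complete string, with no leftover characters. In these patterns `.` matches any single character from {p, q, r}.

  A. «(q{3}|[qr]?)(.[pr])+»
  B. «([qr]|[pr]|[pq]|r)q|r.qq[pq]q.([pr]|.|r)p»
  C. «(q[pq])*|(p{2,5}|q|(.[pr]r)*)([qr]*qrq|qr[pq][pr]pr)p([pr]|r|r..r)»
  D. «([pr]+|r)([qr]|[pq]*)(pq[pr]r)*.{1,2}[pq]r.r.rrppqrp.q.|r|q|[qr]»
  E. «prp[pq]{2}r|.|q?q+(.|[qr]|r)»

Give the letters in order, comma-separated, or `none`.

A → match
B → no match
C → no match
D → no match
E → no match

A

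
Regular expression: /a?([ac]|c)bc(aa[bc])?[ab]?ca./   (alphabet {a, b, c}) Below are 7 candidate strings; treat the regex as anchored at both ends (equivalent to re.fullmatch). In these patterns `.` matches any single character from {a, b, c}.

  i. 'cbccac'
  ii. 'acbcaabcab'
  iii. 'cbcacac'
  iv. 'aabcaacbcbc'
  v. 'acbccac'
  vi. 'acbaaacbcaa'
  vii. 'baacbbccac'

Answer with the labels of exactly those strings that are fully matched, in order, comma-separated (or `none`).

i. 'cbccac' → match
ii. 'acbcaabcab' → match
iii. 'cbcacac' → match
iv. 'aabcaacbcbc' → no match
v. 'acbccac' → match
vi. 'acbaaacbcaa' → no match
vii. 'baacbbccac' → no match

i, ii, iii, v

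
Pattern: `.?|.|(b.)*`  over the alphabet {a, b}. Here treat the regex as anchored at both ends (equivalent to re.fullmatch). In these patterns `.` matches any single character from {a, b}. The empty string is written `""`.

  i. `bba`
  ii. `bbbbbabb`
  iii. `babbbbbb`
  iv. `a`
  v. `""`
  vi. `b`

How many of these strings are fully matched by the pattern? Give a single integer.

5

i. `bba` → no match
ii. `bbbbbabb` → match
iii. `babbbbbb` → match
iv. `a` → match
v. `""` → match
vi. `b` → match
Total matched: 5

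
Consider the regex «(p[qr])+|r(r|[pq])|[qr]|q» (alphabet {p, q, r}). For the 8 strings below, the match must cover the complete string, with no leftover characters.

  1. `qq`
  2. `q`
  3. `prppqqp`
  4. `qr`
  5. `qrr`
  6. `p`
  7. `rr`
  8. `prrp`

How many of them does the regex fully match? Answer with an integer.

2

1 → no match
2 → match
3 → no match
4 → no match
5 → no match
6 → no match
7 → match
8 → no match
Total matched: 2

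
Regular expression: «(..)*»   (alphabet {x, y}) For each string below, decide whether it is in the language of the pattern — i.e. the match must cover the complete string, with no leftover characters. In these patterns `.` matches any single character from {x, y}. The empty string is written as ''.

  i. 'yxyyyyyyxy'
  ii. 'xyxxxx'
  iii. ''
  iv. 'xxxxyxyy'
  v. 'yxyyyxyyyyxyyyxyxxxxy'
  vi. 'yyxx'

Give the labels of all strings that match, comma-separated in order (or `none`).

i, ii, iii, iv, vi

i → match
ii → match
iii → match
iv → match
v → no match
vi → match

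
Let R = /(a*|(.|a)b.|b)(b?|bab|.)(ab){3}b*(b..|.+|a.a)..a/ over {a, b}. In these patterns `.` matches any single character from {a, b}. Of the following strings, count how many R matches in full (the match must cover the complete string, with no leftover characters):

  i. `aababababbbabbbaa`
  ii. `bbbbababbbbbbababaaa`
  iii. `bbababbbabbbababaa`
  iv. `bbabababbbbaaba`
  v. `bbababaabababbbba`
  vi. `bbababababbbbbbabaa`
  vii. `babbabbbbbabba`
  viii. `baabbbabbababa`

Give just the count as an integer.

i → match
ii → no match
iii → no match
iv → match
v → no match
vi → match
vii → no match
viii → no match
Total matched: 3

3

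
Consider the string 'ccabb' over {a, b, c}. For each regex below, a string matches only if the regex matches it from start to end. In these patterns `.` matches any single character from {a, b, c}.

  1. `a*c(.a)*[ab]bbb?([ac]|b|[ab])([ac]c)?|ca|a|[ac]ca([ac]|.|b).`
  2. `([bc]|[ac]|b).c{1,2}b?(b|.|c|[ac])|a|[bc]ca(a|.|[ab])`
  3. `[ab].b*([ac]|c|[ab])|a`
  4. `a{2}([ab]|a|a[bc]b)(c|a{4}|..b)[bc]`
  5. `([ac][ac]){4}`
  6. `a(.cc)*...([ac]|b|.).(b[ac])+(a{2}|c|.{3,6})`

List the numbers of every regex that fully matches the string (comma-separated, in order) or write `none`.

1 → match
2 → no match
3 → no match
4 → no match — must start with 'a'
5 → no match
6 → no match — must start with 'a'

1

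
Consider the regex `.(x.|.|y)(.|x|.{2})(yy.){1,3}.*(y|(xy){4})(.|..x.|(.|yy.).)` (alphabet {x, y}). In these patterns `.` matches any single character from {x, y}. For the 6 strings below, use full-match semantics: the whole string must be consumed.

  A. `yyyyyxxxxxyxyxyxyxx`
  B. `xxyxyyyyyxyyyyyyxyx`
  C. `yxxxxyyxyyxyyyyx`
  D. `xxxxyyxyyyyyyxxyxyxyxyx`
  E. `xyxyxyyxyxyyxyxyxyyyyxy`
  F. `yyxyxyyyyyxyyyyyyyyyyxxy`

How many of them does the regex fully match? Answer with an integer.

4

A → match
B → match
C → match
D → match
E → no match
F → no match
Total matched: 4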